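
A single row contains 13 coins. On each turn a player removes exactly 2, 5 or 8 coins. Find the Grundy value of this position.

1

Build the Grundy sequence with g(k) = mex{g(k−s) : s ∈ {2, 5, 8}, s ≤ k}:
k:     0  1  2  3  4  5  6  7  8  9 10 11 12 13
g(k):  0  0  1  1  0  2  1  0  2  1  0  0  1  1
So g(13) = 1.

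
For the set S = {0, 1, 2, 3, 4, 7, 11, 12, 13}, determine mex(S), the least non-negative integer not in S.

5

The values 0, 1, 2, 3, 4 are all present; 5 is the first non-negative integer missing from the set.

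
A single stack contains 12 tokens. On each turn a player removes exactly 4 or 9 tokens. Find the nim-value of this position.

Build the Grundy sequence with g(k) = mex{g(k−s) : s ∈ {4, 9}, s ≤ k}:
k:     0  1  2  3  4  5  6  7  8  9 10 11 12
g(k):  0  0  0  0  1  1  1  1  0  2  2  2  1
So g(12) = 1.

1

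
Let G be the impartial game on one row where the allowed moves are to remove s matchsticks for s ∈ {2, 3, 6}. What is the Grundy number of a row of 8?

2

Grundy values for subtraction set {2, 3, 6}:
k:     0  1  2  3  4  5  6  7  8
g(k):  0  0  1  1  2  0  3  1  2
So g(8) = 2.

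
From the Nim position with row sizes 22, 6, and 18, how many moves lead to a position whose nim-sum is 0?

3

In binary:
  10110  (22)
  00110  (6)
  10010  (18)
  -----
  00010  (2)
The overall nim-sum is X = 2. A row of size p has a winning move iff p XOR X < p (reduce it to p XOR X).
  22: 22 XOR 2 = 20 < 22 — winning move (to 20).
  6: 6 XOR 2 = 4 < 6 — winning move (to 4).
  18: 18 XOR 2 = 16 < 18 — winning move (to 16).
That gives 3 winning moves.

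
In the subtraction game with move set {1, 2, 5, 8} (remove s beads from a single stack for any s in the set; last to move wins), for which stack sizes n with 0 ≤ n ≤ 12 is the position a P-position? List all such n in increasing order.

0, 3, 6, 9, 12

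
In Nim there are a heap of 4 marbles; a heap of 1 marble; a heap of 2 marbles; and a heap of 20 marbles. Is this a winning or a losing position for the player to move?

Winning position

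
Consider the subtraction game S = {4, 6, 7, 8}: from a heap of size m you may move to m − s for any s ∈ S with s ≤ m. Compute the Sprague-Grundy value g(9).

Compute g(0), g(1), … for moves {4, 6, 7, 8}:
k:     0  1  2  3  4  5  6  7  8  9
g(k):  0  0  0  0  1  1  1  1  2  2
So g(9) = 2.

2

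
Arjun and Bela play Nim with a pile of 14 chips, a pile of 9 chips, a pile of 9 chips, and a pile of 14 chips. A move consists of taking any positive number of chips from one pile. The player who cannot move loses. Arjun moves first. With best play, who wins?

Compute the nim-sum pairwise:
14 ⊕ 9 = 7
7 ⊕ 9 = 14
14 ⊕ 14 = 0
The nim-sum is 0, so this is a P-position: the player to move is in a losing position under optimal play; Arjun is about to move from it and so loses — Bela wins.

Bela wins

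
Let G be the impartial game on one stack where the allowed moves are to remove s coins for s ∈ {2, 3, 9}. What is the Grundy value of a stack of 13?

Build the Grundy sequence with g(k) = mex{g(k−s) : s ∈ {2, 3, 9}, s ≤ k}:
k:     0  1  2  3  4  5  6  7  8  9 10 11 12 13
g(k):  0  0  1  1  2  0  0  1  1  2  2  0  0  1
So g(13) = 1.

1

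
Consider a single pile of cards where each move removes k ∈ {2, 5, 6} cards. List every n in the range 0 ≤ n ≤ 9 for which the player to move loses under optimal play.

Compute g(0), g(1), … for moves {2, 5, 6}:
k:     0  1  2  3  4  5  6  7  8  9
g(k):  0  0  1  1  0  2  1  3  0  2
The P-positions (g = 0) in 0..9 are 0, 1, 4, 8.

0, 1, 4, 8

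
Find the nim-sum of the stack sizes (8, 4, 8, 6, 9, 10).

Nim-sum: 8 XOR 4 XOR 8 XOR 6 XOR 9 XOR 10 = 1.

1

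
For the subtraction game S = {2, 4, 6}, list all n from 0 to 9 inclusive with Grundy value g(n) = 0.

Grundy values for subtraction set {2, 4, 6}:
g(0) = mex{} = 0
g(1) = mex{} = 0
g(2) = mex{0} = 1
g(3) = mex{0} = 1
g(4) = mex{0,1} = 2
g(5) = mex{0,1} = 2
g(6) = mex{0,1,2} = 3
g(7) = mex{0,1,2} = 3
g(8) = mex{1,2,3} = 0
g(9) = mex{1,2,3} = 0
The P-positions (g = 0) in 0..9 are 0, 1, 8, 9.

0, 1, 8, 9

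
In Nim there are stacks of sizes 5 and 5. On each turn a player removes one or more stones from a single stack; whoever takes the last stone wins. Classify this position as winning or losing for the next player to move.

Bitwise XOR of the heap sizes:
  101  (5)
  101  (5)
  ---
  000  (0)
The nim-sum is 0, so this is a P-position: the player to move is in a losing position under optimal play.

Losing position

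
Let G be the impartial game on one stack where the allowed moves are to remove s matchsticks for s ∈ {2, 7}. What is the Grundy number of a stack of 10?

0

Grundy values for subtraction set {2, 7}:
k:     0  1  2  3  4  5  6  7  8  9 10
g(k):  0  0  1  1  0  0  1  1  2  0  0
So g(10) = 0.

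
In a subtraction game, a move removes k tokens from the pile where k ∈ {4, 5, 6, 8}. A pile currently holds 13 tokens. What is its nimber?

0

Grundy values for subtraction set {4, 5, 6, 8}:
g(0) = mex{} = 0
g(1) = mex{} = 0
g(2) = mex{} = 0
g(3) = mex{} = 0
g(4) = mex{0} = 1
g(5) = mex{0} = 1
g(6) = mex{0} = 1
g(7) = mex{0} = 1
g(8) = mex{0,1} = 2
g(9) = mex{0,1} = 2
g(10) = mex{0,1} = 2
g(11) = mex{0,1} = 2
g(12) = mex{1,2} = 0
g(13) = mex{1,2} = 0
So g(13) = 0.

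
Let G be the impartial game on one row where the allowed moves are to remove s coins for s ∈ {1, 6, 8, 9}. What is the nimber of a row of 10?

3

Build the Grundy sequence with g(k) = mex{g(k−s) : s ∈ {1, 6, 8, 9}, s ≤ k}:
k:     0  1  2  3  4  5  6  7  8  9 10
g(k):  0  1  0  1  0  1  2  0  1  2  3
So g(10) = 3.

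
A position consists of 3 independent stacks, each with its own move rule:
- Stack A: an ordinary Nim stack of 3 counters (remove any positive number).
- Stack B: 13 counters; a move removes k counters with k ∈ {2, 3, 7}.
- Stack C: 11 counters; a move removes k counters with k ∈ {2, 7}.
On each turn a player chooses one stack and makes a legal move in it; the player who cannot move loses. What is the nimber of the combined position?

3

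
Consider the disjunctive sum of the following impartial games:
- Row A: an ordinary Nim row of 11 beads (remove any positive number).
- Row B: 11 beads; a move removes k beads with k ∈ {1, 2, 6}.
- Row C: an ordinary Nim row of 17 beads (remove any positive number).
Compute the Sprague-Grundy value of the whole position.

27

Row A is a plain Nim row of size 11, so its Grundy value is 11.
Grundy values for row B (subtraction set {1, 2, 6}):
g(0) = mex{} = 0
g(1) = mex{0} = 1
g(2) = mex{0,1} = 2
g(3) = mex{1,2} = 0
g(4) = mex{0,2} = 1
g(5) = mex{0,1} = 2
g(6) = mex{0,1,2} = 3
g(7) = mex{1,2,3} = 0
g(8) = mex{0,2,3} = 1
g(9) = mex{0,1} = 2
g(10) = mex{1,2} = 0
g(11) = mex{0,2} = 1
So g(11) = 1.
Row C is a plain Nim row of size 17, so its Grundy value is 17.
By the Sprague-Grundy theorem, the Grundy value of a sum of independent games is the XOR of the component values.
Combined value = 11 ⊕ 1 ⊕ 17 = 27.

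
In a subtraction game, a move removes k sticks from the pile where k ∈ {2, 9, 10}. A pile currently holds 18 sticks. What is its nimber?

1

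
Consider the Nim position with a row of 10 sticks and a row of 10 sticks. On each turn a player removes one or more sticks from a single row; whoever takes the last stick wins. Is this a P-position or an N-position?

In binary:
  1010  (10)
  1010  (10)
  ----
  0000  (0)
The nim-sum is 0, so this is a P-position: the player to move is in a losing position under optimal play.

P-position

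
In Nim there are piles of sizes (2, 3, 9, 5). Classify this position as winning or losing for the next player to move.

Winning position

Write each in binary and XOR column by column:
  0010  (2)
  0011  (3)
  1001  (9)
  0101  (5)
  ----
  1101  (13)
The nim-sum is 13 ≠ 0, so this is an N-position: the player to move can win.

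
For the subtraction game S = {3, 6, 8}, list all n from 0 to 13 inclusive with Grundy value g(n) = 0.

0, 1, 2, 11, 12, 13

Compute g(0), g(1), … for moves {3, 6, 8}:
k:     0  1  2  3  4  5  6  7  8  9 10 11 12 13
g(k):  0  0  0  1  1  1  2  2  2  3  3  0  0  0
The P-positions (g = 0) in 0..13 are 0, 1, 2, 11, 12, 13.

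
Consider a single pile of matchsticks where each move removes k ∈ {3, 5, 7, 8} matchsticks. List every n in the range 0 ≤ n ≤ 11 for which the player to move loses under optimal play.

Build the Grundy sequence with g(k) = mex{g(k−s) : s ∈ {3, 5, 7, 8}, s ≤ k}:
g(0) = mex{} = 0
g(1) = mex{} = 0
g(2) = mex{} = 0
g(3) = mex{0} = 1
g(4) = mex{0} = 1
g(5) = mex{0} = 1
g(6) = mex{0,1} = 2
g(7) = mex{0,1} = 2
g(8) = mex{0,1} = 2
g(9) = mex{0,1,2} = 3
g(10) = mex{0,1,2} = 3
g(11) = mex{1,2} = 0
The P-positions (g = 0) in 0..11 are 0, 1, 2, 11.

0, 1, 2, 11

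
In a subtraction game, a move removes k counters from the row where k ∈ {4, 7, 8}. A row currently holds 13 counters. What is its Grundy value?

0

Grundy values for subtraction set {4, 7, 8}:
g(0) = mex{} = 0
g(1) = mex{} = 0
g(2) = mex{} = 0
g(3) = mex{} = 0
g(4) = mex{0} = 1
g(5) = mex{0} = 1
g(6) = mex{0} = 1
g(7) = mex{0} = 1
g(8) = mex{0,1} = 2
g(9) = mex{0,1} = 2
g(10) = mex{0,1} = 2
g(11) = mex{0,1} = 2
g(12) = mex{1,2} = 0
g(13) = mex{1,2} = 0
So g(13) = 0.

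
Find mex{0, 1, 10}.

The values 0, 1 are all present; 2 is the first non-negative integer missing from the set.

2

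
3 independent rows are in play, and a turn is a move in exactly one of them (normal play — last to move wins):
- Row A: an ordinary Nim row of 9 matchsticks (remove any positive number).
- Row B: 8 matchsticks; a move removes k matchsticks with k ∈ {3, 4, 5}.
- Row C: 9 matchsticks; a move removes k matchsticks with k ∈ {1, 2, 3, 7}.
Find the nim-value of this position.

8

Row A is a plain Nim row of size 9, so its Grundy value is 9.
For row B, compute g(0), g(1), … with moves {3, 4, 5}:
g(0) = mex{} = 0
g(1) = mex{} = 0
g(2) = mex{} = 0
g(3) = mex{0} = 1
g(4) = mex{0} = 1
g(5) = mex{0} = 1
g(6) = mex{0,1} = 2
g(7) = mex{0,1} = 2
g(8) = mex{1} = 0
So g(8) = 0.
For row C, compute g(0), g(1), … with moves {1, 2, 3, 7}:
k:     0  1  2  3  4  5  6  7  8  9
g(k):  0  1  2  3  0  1  2  3  0  1
So g(9) = 1.
By the Sprague-Grundy theorem, the Grundy value of a sum of independent games is the XOR of the component values.
Combined value = 9 ⊕ 0 ⊕ 1 = 8.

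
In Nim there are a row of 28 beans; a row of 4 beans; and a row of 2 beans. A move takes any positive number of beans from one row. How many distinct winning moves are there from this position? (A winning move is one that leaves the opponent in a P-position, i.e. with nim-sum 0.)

1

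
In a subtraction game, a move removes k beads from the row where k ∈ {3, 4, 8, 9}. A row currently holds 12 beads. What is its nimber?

0

Compute g(0), g(1), … for moves {3, 4, 8, 9}:
g(0) = mex{} = 0
g(1) = mex{} = 0
g(2) = mex{} = 0
g(3) = mex{0} = 1
g(4) = mex{0} = 1
g(5) = mex{0} = 1
g(6) = mex{0,1} = 2
g(7) = mex{1} = 0
g(8) = mex{0,1} = 2
g(9) = mex{0,1,2} = 3
g(10) = mex{0,2} = 1
g(11) = mex{0,1,2} = 3
g(12) = mex{1,2,3} = 0
So g(12) = 0.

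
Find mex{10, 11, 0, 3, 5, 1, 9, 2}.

The values 0, 1, 2, 3 are all present; 4 is the first non-negative integer missing from the set.

4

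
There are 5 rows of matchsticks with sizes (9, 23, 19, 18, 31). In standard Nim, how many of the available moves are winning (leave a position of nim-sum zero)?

0

Nim-sum: 9 XOR 23 XOR 19 XOR 18 XOR 31 = 0.
The nim-sum is already 0, so every move leaves a nonzero nim-sum — there are no winning moves.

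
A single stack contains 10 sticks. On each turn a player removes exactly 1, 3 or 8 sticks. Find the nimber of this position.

2

Build the Grundy sequence with g(k) = mex{g(k−s) : s ∈ {1, 3, 8}, s ≤ k}:
k:     0  1  2  3  4  5  6  7  8  9 10
g(k):  0  1  0  1  0  1  0  1  2  3  2
So g(10) = 2.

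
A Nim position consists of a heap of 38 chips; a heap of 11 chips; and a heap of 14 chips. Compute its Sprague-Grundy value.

35

Compute the nim-sum pairwise:
38 ⊕ 11 = 45
45 ⊕ 14 = 35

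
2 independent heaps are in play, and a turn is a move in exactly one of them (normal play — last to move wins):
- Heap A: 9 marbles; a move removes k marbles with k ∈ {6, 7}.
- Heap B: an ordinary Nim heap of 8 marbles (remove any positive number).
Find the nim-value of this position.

Build the Grundy sequence for heap A with g(k) = mex{g(k−s) : s ∈ {6, 7}, s ≤ k}:
k:     0  1  2  3  4  5  6  7  8  9
g(k):  0  0  0  0  0  0  1  1  1  1
So g(9) = 1.
Heap B is a plain Nim heap of size 8, so its Grundy value is 8.
The value of a disjunctive sum is the nim-sum of the parts.
Combined value = 1 ⊕ 8 = 9.

9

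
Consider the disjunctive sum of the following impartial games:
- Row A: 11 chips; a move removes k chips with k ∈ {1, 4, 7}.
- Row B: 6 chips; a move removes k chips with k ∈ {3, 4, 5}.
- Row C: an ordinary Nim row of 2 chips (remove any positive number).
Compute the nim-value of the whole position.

1

Grundy values for row A (subtraction set {1, 4, 7}):
g(0) = mex{} = 0
g(1) = mex{0} = 1
g(2) = mex{1} = 0
g(3) = mex{0} = 1
g(4) = mex{0,1} = 2
g(5) = mex{1,2} = 0
g(6) = mex{0} = 1
g(7) = mex{0,1} = 2
g(8) = mex{1,2} = 0
g(9) = mex{0} = 1
g(10) = mex{1} = 0
g(11) = mex{0,2} = 1
So g(11) = 1.
For row B, compute g(0), g(1), … with moves {3, 4, 5}:
k:     0  1  2  3  4  5  6
g(k):  0  0  0  1  1  1  2
So g(6) = 2.
Row C is a plain Nim row of size 2, so its Grundy value is 2.
The value of a disjunctive sum is the nim-sum of the parts.
Combined value = 1 XOR 2 XOR 2 = 1.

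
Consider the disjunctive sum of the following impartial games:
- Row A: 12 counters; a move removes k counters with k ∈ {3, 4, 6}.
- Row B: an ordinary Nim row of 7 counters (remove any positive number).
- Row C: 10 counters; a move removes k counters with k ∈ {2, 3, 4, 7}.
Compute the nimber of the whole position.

4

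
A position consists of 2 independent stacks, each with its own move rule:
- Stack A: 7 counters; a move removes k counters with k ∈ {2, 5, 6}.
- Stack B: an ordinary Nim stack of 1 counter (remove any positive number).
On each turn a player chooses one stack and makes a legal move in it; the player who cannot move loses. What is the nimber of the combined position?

2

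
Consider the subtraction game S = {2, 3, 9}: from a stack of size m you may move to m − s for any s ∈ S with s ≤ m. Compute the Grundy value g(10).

2

Compute g(0), g(1), … for moves {2, 3, 9}:
g(0) = mex{} = 0
g(1) = mex{} = 0
g(2) = mex{0} = 1
g(3) = mex{0} = 1
g(4) = mex{0,1} = 2
g(5) = mex{1} = 0
g(6) = mex{1,2} = 0
g(7) = mex{0,2} = 1
g(8) = mex{0} = 1
g(9) = mex{0,1} = 2
g(10) = mex{0,1} = 2
So g(10) = 2.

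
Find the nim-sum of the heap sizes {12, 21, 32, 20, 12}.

33

Write each in binary and XOR column by column:
  001100  (12)
  010101  (21)
  100000  (32)
  010100  (20)
  001100  (12)
  ------
  100001  (33)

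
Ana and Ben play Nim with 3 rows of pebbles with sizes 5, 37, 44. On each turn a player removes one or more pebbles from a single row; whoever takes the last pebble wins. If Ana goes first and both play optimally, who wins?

Write each in binary and XOR column by column:
  000101  (5)
  100101  (37)
  101100  (44)
  ------
  001100  (12)
The nim-sum is 12 ≠ 0, so this is an N-position: the player to move can win; Ana has a winning move.

Ana wins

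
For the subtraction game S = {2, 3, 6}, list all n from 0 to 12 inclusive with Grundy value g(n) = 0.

0, 1, 5, 9, 10

Compute g(0), g(1), … for moves {2, 3, 6}:
k:     0  1  2  3  4  5  6  7  8  9 10 11 12
g(k):  0  0  1  1  2  0  3  1  2  0  0  1  1
The P-positions (g = 0) in 0..12 are 0, 1, 5, 9, 10.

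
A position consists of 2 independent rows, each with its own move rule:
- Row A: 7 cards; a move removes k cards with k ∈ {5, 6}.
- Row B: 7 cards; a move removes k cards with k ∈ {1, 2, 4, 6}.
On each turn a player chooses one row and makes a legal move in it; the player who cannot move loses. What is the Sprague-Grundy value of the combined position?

5

Build the Grundy sequence for row A with g(k) = mex{g(k−s) : s ∈ {5, 6}, s ≤ k}:
g(0) = mex{} = 0
g(1) = mex{} = 0
g(2) = mex{} = 0
g(3) = mex{} = 0
g(4) = mex{} = 0
g(5) = mex{0} = 1
g(6) = mex{0} = 1
g(7) = mex{0} = 1
So g(7) = 1.
Grundy values for row B (subtraction set {1, 2, 4, 6}):
k:     0  1  2  3  4  5  6  7
g(k):  0  1  2  0  1  2  3  4
So g(7) = 4.
The value of a disjunctive sum is the nim-sum of the parts.
Combined value = 1 ⊕ 4 = 5.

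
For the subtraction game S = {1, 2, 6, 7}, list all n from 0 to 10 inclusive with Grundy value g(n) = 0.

Compute g(0), g(1), … for moves {1, 2, 6, 7}:
k:     0  1  2  3  4  5  6  7  8  9 10
g(k):  0  1  2  0  1  2  3  4  0  1  2
The P-positions (g = 0) in 0..10 are 0, 3, 8.

0, 3, 8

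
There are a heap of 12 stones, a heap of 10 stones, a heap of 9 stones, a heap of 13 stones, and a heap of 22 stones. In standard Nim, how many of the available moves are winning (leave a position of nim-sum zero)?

In binary:
  01100  (12)
  01010  (10)
  01001  (9)
  01101  (13)
  10110  (22)
  -----
  10100  (20)
The overall nim-sum is X = 20. A heap of size p has a winning move iff p XOR X < p (reduce it to p XOR X).
  12: 12 XOR 20 = 24 ≥ 12 — no move.
  10: 10 XOR 20 = 30 ≥ 10 — no move.
  9: 9 XOR 20 = 29 ≥ 9 — no move.
  13: 13 XOR 20 = 25 ≥ 13 — no move.
  22: 22 XOR 20 = 2 < 22 — winning move (to 2).
That gives 1 winning move.

1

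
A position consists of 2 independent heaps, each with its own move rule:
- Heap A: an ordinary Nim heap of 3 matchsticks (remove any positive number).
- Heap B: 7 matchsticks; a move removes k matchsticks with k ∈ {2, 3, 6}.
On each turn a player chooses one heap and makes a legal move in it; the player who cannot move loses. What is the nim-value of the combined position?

Heap A is a plain Nim heap of size 3, so its Grundy value is 3.
Grundy values for heap B (subtraction set {2, 3, 6}):
g(0) = mex{} = 0
g(1) = mex{} = 0
g(2) = mex{0} = 1
g(3) = mex{0} = 1
g(4) = mex{0,1} = 2
g(5) = mex{1} = 0
g(6) = mex{0,1,2} = 3
g(7) = mex{0,2} = 1
So g(7) = 1.
By the Sprague-Grundy theorem, the Grundy value of a sum of independent games is the XOR of the component values.
Combined value = 3 XOR 1 = 2.

2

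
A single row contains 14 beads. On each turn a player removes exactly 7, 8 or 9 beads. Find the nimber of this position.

Compute g(0), g(1), … for moves {7, 8, 9}:
k:     0  1  2  3  4  5  6  7  8  9 10 11 12 13 14
g(k):  0  0  0  0  0  0  0  1  1  1  1  1  1  1  2
So g(14) = 2.

2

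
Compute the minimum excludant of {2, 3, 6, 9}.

0 is not in the set, so the mex is 0.

0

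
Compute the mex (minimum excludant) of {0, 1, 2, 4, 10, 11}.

3

The values 0, 1, 2 are all present; 3 is the first non-negative integer missing from the set.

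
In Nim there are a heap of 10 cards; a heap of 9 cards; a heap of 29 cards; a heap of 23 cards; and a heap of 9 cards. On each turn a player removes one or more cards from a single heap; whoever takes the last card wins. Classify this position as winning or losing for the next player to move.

Compute the nim-sum pairwise:
10 ⊕ 9 = 3
3 ⊕ 29 = 30
30 ⊕ 23 = 9
9 ⊕ 9 = 0
The nim-sum is 0, so this is a P-position: the player to move is in a losing position under optimal play.

Losing position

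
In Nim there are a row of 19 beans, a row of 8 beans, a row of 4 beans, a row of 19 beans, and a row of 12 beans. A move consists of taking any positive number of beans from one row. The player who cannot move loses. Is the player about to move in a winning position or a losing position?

Losing position

In binary:
  10011  (19)
  01000  (8)
  00100  (4)
  10011  (19)
  01100  (12)
  -----
  00000  (0)
The nim-sum is 0, so this is a P-position: the player to move is in a losing position under optimal play.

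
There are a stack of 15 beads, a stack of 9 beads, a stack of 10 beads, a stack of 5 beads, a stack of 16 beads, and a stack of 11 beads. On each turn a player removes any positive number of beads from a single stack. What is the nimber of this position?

Compute the nim-sum pairwise:
15 ^ 9 = 6
6 ^ 10 = 12
12 ^ 5 = 9
9 ^ 16 = 25
25 ^ 11 = 18

18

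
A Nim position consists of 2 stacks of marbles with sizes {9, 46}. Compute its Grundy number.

39

Bitwise XOR of the heap sizes:
  001001  (9)
  101110  (46)
  ------
  100111  (39)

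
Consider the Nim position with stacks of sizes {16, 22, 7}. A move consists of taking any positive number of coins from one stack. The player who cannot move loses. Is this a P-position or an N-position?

N-position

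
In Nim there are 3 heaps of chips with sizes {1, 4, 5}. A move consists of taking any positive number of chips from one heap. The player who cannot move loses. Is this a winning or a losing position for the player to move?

Losing position

Compute the nim-sum pairwise:
1 XOR 4 = 5
5 XOR 5 = 0
The nim-sum is 0, so this is a P-position: the player to move is in a losing position under optimal play.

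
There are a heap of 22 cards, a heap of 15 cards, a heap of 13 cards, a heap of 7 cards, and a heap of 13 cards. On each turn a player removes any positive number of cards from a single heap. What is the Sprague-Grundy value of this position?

30

Nim-sum: 22 ^ 15 ^ 13 ^ 7 ^ 13 = 30.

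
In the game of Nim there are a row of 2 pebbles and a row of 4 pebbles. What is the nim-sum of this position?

6

Nim-sum: 2 ^ 4 = 6.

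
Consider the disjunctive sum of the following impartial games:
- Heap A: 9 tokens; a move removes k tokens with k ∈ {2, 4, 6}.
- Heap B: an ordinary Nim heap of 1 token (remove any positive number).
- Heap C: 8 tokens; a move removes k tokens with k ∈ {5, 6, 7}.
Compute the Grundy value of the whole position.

For heap A, compute g(0), g(1), … with moves {2, 4, 6}:
k:     0  1  2  3  4  5  6  7  8  9
g(k):  0  0  1  1  2  2  3  3  0  0
So g(9) = 0.
Heap B is a plain Nim heap of size 1, so its Grundy value is 1.
Build the Grundy sequence for heap C with g(k) = mex{g(k−s) : s ∈ {5, 6, 7}, s ≤ k}:
k:     0  1  2  3  4  5  6  7  8
g(k):  0  0  0  0  0  1  1  1  1
So g(8) = 1.
By the Sprague-Grundy theorem, the Grundy value of a sum of independent games is the XOR of the component values.
Combined value = 0 ⊕ 1 ⊕ 1 = 0.

0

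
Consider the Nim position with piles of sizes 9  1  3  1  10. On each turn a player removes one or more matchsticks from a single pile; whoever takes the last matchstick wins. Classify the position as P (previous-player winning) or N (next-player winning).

P-position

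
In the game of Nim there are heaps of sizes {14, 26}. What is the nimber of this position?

20

Compute the nim-sum pairwise:
14 ⊕ 26 = 20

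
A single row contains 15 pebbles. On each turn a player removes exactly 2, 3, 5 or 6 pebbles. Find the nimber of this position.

3

Build the Grundy sequence with g(k) = mex{g(k−s) : s ∈ {2, 3, 5, 6}, s ≤ k}:
k:     0  1  2  3  4  5  6  7  8  9 10 11 12 13 14 15
g(k):  0  0  1  1  2  2  3  3  0  0  1  1  2  2  3  3
So g(15) = 3.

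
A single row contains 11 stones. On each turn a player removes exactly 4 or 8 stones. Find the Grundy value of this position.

Grundy values for subtraction set {4, 8}:
g(0) = mex{} = 0
g(1) = mex{} = 0
g(2) = mex{} = 0
g(3) = mex{} = 0
g(4) = mex{0} = 1
g(5) = mex{0} = 1
g(6) = mex{0} = 1
g(7) = mex{0} = 1
g(8) = mex{0,1} = 2
g(9) = mex{0,1} = 2
g(10) = mex{0,1} = 2
g(11) = mex{0,1} = 2
So g(11) = 2.

2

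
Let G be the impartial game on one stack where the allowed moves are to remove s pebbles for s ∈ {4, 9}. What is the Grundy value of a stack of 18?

Grundy values for subtraction set {4, 9}:
k:     0  1  2  3  4  5  6  7  8  9 10 11 12 13 14 15 16 17 18
g(k):  0  0  0  0  1  1  1  1  0  2  2  2  1  0  0  0  0  1  1
So g(18) = 1.

1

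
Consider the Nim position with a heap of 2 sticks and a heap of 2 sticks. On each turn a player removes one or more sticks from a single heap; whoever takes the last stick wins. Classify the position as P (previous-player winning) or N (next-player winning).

P-position

Compute the nim-sum pairwise:
2 XOR 2 = 0
The nim-sum is 0, so this is a P-position: the player to move is in a losing position under optimal play.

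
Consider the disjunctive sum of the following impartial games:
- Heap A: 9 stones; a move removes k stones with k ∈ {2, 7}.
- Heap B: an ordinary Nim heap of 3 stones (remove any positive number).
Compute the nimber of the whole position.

Grundy values for heap A (subtraction set {2, 7}):
k:     0  1  2  3  4  5  6  7  8  9
g(k):  0  0  1  1  0  0  1  1  2  0
So g(9) = 0.
Heap B is a plain Nim heap of size 3, so its Grundy value is 3.
By the Sprague-Grundy theorem, the Grundy value of a sum of independent games is the XOR of the component values.
Combined value = 0 XOR 3 = 3.

3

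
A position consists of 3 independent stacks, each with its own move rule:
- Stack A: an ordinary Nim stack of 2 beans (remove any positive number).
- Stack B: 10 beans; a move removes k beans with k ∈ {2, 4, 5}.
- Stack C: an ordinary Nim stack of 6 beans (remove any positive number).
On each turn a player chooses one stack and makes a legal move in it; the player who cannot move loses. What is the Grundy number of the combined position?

5

Stack A is a plain Nim stack of size 2, so its Grundy value is 2.
For stack B, compute g(0), g(1), … with moves {2, 4, 5}:
g(0) = mex{} = 0
g(1) = mex{} = 0
g(2) = mex{0} = 1
g(3) = mex{0} = 1
g(4) = mex{0,1} = 2
g(5) = mex{0,1} = 2
g(6) = mex{0,1,2} = 3
g(7) = mex{1,2} = 0
g(8) = mex{1,2,3} = 0
g(9) = mex{0,2} = 1
g(10) = mex{0,2,3} = 1
So g(10) = 1.
Stack C is a plain Nim stack of size 6, so its Grundy value is 6.
By the Sprague-Grundy theorem, the Grundy value of a sum of independent games is the XOR of the component values.
Combined value = 2 ⊕ 1 ⊕ 6 = 5.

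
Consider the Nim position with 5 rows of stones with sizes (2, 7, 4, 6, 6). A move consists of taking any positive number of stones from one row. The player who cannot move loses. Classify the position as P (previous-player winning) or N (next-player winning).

N-position

Bitwise XOR of the heap sizes:
  010  (2)
  111  (7)
  100  (4)
  110  (6)
  110  (6)
  ---
  001  (1)
The nim-sum is 1 ≠ 0, so this is an N-position: the player to move can win.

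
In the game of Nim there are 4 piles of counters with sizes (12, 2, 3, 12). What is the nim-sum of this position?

1

Nim-sum: 12 ⊕ 2 ⊕ 3 ⊕ 12 = 1.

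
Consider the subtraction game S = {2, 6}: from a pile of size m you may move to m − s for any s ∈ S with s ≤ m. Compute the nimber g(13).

0

Build the Grundy sequence with g(k) = mex{g(k−s) : s ∈ {2, 6}, s ≤ k}:
k:     0  1  2  3  4  5  6  7  8  9 10 11 12 13
g(k):  0  0  1  1  0  0  1  1  0  0  1  1  0  0
So g(13) = 0.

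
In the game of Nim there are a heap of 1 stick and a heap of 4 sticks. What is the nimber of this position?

5

Nim-sum: 1 ^ 4 = 5.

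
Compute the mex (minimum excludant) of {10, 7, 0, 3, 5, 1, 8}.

The values 0, 1 are all present; 2 is the first non-negative integer missing from the set.

2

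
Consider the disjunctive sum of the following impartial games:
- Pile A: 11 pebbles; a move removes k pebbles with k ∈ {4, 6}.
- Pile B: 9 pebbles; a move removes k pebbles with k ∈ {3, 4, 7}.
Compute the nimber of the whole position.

3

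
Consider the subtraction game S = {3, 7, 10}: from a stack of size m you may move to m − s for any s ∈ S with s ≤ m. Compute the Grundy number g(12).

2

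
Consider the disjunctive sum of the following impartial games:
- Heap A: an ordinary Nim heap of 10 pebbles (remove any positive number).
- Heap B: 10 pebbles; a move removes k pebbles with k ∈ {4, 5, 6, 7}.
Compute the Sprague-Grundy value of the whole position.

8

Heap A is a plain Nim heap of size 10, so its Grundy value is 10.
Grundy values for heap B (subtraction set {4, 5, 6, 7}):
k:     0  1  2  3  4  5  6  7  8  9 10
g(k):  0  0  0  0  1  1  1  1  2  2  2
So g(10) = 2.
By the Sprague-Grundy theorem, the Grundy value of a sum of independent games is the XOR of the component values.
Combined value = 10 ⊕ 2 = 8.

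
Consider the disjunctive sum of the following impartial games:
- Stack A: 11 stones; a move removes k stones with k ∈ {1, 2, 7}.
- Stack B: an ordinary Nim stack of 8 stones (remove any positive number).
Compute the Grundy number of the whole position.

10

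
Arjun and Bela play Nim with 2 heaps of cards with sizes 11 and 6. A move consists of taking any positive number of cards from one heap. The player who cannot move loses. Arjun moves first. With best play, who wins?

Nim-sum: 11 ^ 6 = 13.
The nim-sum is 13 ≠ 0, so this is an N-position: the player to move can win; Arjun has a winning move.

Arjun wins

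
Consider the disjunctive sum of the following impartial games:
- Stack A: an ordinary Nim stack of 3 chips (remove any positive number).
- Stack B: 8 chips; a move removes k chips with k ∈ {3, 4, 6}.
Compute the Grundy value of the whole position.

Stack A is a plain Nim stack of size 3, so its Grundy value is 3.
Grundy values for stack B (subtraction set {3, 4, 6}):
g(0) = mex{} = 0
g(1) = mex{} = 0
g(2) = mex{} = 0
g(3) = mex{0} = 1
g(4) = mex{0} = 1
g(5) = mex{0} = 1
g(6) = mex{0,1} = 2
g(7) = mex{0,1} = 2
g(8) = mex{0,1} = 2
So g(8) = 2.
By the Sprague-Grundy theorem, the Grundy value of a sum of independent games is the XOR of the component values.
Combined value = 3 XOR 2 = 1.

1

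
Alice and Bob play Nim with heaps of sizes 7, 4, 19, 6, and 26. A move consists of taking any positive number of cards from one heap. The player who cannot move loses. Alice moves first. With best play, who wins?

Compute the nim-sum pairwise:
7 ⊕ 4 = 3
3 ⊕ 19 = 16
16 ⊕ 6 = 22
22 ⊕ 26 = 12
The nim-sum is 12 ≠ 0, so this is an N-position: the player to move can win; Alice has a winning move.

Alice wins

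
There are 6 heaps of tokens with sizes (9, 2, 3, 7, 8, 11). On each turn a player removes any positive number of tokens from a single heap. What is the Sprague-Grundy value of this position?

12

Compute the nim-sum pairwise:
9 ^ 2 = 11
11 ^ 3 = 8
8 ^ 7 = 15
15 ^ 8 = 7
7 ^ 11 = 12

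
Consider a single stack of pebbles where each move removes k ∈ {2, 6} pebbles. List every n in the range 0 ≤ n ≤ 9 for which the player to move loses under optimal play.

0, 1, 4, 5, 8, 9

Build the Grundy sequence with g(k) = mex{g(k−s) : s ∈ {2, 6}, s ≤ k}:
g(0) = mex{} = 0
g(1) = mex{} = 0
g(2) = mex{0} = 1
g(3) = mex{0} = 1
g(4) = mex{1} = 0
g(5) = mex{1} = 0
g(6) = mex{0} = 1
g(7) = mex{0} = 1
g(8) = mex{1} = 0
g(9) = mex{1} = 0
The P-positions (g = 0) in 0..9 are 0, 1, 4, 5, 8, 9.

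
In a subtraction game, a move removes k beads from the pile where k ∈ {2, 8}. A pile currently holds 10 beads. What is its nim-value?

0

Grundy values for subtraction set {2, 8}:
k:     0  1  2  3  4  5  6  7  8  9 10
g(k):  0  0  1  1  0  0  1  1  2  2  0
So g(10) = 0.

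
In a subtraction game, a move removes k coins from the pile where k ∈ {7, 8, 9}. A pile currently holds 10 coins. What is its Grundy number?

Grundy values for subtraction set {7, 8, 9}:
k:     0  1  2  3  4  5  6  7  8  9 10
g(k):  0  0  0  0  0  0  0  1  1  1  1
So g(10) = 1.

1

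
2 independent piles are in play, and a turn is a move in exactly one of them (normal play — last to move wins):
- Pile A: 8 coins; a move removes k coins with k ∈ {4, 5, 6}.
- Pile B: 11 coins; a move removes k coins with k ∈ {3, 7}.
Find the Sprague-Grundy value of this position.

2

Grundy values for pile A (subtraction set {4, 5, 6}):
g(0) = mex{} = 0
g(1) = mex{} = 0
g(2) = mex{} = 0
g(3) = mex{} = 0
g(4) = mex{0} = 1
g(5) = mex{0} = 1
g(6) = mex{0} = 1
g(7) = mex{0} = 1
g(8) = mex{0,1} = 2
So g(8) = 2.
Grundy values for pile B (subtraction set {3, 7}):
k:     0  1  2  3  4  5  6  7  8  9 10 11
g(k):  0  0  0  1  1  1  0  2  2  1  0  0
So g(11) = 0.
By the Sprague-Grundy theorem, the Grundy value of a sum of independent games is the XOR of the component values.
Combined value = 2 XOR 0 = 2.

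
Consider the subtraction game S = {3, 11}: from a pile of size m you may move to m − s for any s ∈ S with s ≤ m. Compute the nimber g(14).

0

Build the Grundy sequence with g(k) = mex{g(k−s) : s ∈ {3, 11}, s ≤ k}:
g(0) = mex{} = 0
g(1) = mex{} = 0
g(2) = mex{} = 0
g(3) = mex{0} = 1
g(4) = mex{0} = 1
g(5) = mex{0} = 1
g(6) = mex{1} = 0
g(7) = mex{1} = 0
g(8) = mex{1} = 0
g(9) = mex{0} = 1
g(10) = mex{0} = 1
g(11) = mex{0} = 1
g(12) = mex{0,1} = 2
g(13) = mex{0,1} = 2
g(14) = mex{1} = 0
So g(14) = 0.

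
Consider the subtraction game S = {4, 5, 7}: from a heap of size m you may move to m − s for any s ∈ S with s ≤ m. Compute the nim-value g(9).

2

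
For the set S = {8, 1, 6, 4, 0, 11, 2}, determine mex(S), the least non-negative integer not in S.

3

The values 0, 1, 2 are all present; 3 is the first non-negative integer missing from the set.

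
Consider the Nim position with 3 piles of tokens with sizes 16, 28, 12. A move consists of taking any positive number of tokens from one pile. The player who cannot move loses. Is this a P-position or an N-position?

P-position

Nim-sum: 16 XOR 28 XOR 12 = 0.
The nim-sum is 0, so this is a P-position: the player to move is in a losing position under optimal play.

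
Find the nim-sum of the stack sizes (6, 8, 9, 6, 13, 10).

6

Nim-sum: 6 ⊕ 8 ⊕ 9 ⊕ 6 ⊕ 13 ⊕ 10 = 6.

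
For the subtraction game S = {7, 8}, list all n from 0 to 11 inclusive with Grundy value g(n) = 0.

0, 1, 2, 3, 4, 5, 6

Grundy values for subtraction set {7, 8}:
g(0) = mex{} = 0
g(1) = mex{} = 0
g(2) = mex{} = 0
g(3) = mex{} = 0
g(4) = mex{} = 0
g(5) = mex{} = 0
g(6) = mex{} = 0
g(7) = mex{0} = 1
g(8) = mex{0} = 1
g(9) = mex{0} = 1
g(10) = mex{0} = 1
g(11) = mex{0} = 1
The P-positions (g = 0) in 0..11 are 0, 1, 2, 3, 4, 5, 6.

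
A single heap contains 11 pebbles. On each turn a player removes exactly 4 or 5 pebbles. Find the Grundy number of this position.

0

Compute g(0), g(1), … for moves {4, 5}:
k:     0  1  2  3  4  5  6  7  8  9 10 11
g(k):  0  0  0  0  1  1  1  1  2  0  0  0
So g(11) = 0.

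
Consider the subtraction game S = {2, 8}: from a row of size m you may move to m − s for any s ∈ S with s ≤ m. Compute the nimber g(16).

1

Compute g(0), g(1), … for moves {2, 8}:
k:     0  1  2  3  4  5  6  7  8  9 10 11 12 13 14 15 16
g(k):  0  0  1  1  0  0  1  1  2  2  0  0  1  1  0  0  1
So g(16) = 1.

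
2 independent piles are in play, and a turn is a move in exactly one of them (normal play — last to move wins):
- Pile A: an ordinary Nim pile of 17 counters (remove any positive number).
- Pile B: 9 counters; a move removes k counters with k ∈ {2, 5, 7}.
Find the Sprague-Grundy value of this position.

Pile A is a plain Nim pile of size 17, so its Grundy value is 17.
Build the Grundy sequence for pile B with g(k) = mex{g(k−s) : s ∈ {2, 5, 7}, s ≤ k}:
g(0) = mex{} = 0
g(1) = mex{} = 0
g(2) = mex{0} = 1
g(3) = mex{0} = 1
g(4) = mex{1} = 0
g(5) = mex{0,1} = 2
g(6) = mex{0} = 1
g(7) = mex{0,1,2} = 3
g(8) = mex{0,1} = 2
g(9) = mex{0,1,3} = 2
So g(9) = 2.
The value of a disjunctive sum is the nim-sum of the parts.
Combined value = 17 ⊕ 2 = 19.

19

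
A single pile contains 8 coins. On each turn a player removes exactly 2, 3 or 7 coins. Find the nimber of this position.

Grundy values for subtraction set {2, 3, 7}:
g(0) = mex{} = 0
g(1) = mex{} = 0
g(2) = mex{0} = 1
g(3) = mex{0} = 1
g(4) = mex{0,1} = 2
g(5) = mex{1} = 0
g(6) = mex{1,2} = 0
g(7) = mex{0,2} = 1
g(8) = mex{0} = 1
So g(8) = 1.

1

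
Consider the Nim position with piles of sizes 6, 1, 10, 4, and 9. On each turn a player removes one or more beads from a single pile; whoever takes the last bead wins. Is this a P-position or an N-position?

Bitwise XOR of the heap sizes:
  0110  (6)
  0001  (1)
  1010  (10)
  0100  (4)
  1001  (9)
  ----
  0000  (0)
The nim-sum is 0, so this is a P-position: the player to move is in a losing position under optimal play.

P-position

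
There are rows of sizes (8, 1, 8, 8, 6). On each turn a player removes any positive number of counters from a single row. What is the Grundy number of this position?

Nim-sum: 8 XOR 1 XOR 8 XOR 8 XOR 6 = 15.

15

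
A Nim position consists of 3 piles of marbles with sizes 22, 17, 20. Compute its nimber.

Nim-sum: 22 XOR 17 XOR 20 = 19.

19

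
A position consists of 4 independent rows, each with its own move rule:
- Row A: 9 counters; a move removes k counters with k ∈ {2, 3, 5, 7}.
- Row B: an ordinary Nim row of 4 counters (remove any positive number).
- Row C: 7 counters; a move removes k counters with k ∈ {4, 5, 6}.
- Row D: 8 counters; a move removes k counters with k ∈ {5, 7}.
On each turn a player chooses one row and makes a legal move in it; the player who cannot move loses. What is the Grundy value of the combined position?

4

Grundy values for row A (subtraction set {2, 3, 5, 7}):
g(0) = mex{} = 0
g(1) = mex{} = 0
g(2) = mex{0} = 1
g(3) = mex{0} = 1
g(4) = mex{0,1} = 2
g(5) = mex{0,1} = 2
g(6) = mex{0,1,2} = 3
g(7) = mex{0,1,2} = 3
g(8) = mex{0,1,2,3} = 4
g(9) = mex{1,2,3} = 0
So g(9) = 0.
Row B is a plain Nim row of size 4, so its Grundy value is 4.
For row C, compute g(0), g(1), … with moves {4, 5, 6}:
g(0) = mex{} = 0
g(1) = mex{} = 0
g(2) = mex{} = 0
g(3) = mex{} = 0
g(4) = mex{0} = 1
g(5) = mex{0} = 1
g(6) = mex{0} = 1
g(7) = mex{0} = 1
So g(7) = 1.
For row D, compute g(0), g(1), … with moves {5, 7}:
g(0) = mex{} = 0
g(1) = mex{} = 0
g(2) = mex{} = 0
g(3) = mex{} = 0
g(4) = mex{} = 0
g(5) = mex{0} = 1
g(6) = mex{0} = 1
g(7) = mex{0} = 1
g(8) = mex{0} = 1
So g(8) = 1.
By the Sprague-Grundy theorem, the Grundy value of a sum of independent games is the XOR of the component values.
Combined value = 0 XOR 4 XOR 1 XOR 1 = 4.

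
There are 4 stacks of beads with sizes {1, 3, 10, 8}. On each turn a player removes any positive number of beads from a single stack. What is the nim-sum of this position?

0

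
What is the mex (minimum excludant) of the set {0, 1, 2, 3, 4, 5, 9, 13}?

6

The values 0, 1, 2, 3, 4, 5 are all present; 6 is the first non-negative integer missing from the set.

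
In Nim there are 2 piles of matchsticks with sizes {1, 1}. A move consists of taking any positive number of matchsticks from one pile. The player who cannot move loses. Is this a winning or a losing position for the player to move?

Losing position

Compute the nim-sum pairwise:
1 ^ 1 = 0
The nim-sum is 0, so this is a P-position: the player to move is in a losing position under optimal play.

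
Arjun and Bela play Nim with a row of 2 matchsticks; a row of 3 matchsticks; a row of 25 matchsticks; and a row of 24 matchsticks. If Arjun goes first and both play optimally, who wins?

Bela wins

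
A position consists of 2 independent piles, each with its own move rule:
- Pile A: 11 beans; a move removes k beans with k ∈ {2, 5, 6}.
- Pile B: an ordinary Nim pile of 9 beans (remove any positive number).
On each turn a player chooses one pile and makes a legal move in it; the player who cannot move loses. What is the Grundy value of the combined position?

Build the Grundy sequence for pile A with g(k) = mex{g(k−s) : s ∈ {2, 5, 6}, s ≤ k}:
g(0) = mex{} = 0
g(1) = mex{} = 0
g(2) = mex{0} = 1
g(3) = mex{0} = 1
g(4) = mex{1} = 0
g(5) = mex{0,1} = 2
g(6) = mex{0} = 1
g(7) = mex{0,1,2} = 3
g(8) = mex{1} = 0
g(9) = mex{0,1,3} = 2
g(10) = mex{0,2} = 1
g(11) = mex{1,2} = 0
So g(11) = 0.
Pile B is a plain Nim pile of size 9, so its Grundy value is 9.
By the Sprague-Grundy theorem, the Grundy value of a sum of independent games is the XOR of the component values.
Combined value = 0 ⊕ 9 = 9.

9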